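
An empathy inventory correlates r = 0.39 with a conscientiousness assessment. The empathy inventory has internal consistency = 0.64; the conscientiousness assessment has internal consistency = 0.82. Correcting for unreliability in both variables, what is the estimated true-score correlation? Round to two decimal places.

r_true = r_obs / √(r_xx · r_yy) = 0.39 / √(0.64 × 0.82) = 0.39 / √0.5248 = 0.39 / 0.7244 ≈ 0.54.

0.54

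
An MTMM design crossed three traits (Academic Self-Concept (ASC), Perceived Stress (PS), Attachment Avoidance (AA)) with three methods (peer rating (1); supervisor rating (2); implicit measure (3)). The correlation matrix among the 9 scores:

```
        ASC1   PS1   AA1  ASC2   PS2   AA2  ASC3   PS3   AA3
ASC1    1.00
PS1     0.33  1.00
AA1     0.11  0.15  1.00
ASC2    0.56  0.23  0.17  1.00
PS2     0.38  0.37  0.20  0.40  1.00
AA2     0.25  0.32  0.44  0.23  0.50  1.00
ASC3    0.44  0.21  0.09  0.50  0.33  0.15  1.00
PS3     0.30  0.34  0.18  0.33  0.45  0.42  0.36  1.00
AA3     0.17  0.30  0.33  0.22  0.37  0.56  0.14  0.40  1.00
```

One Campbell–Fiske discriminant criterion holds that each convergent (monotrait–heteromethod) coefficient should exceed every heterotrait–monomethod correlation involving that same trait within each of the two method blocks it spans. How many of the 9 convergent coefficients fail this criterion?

Each convergent coefficient versus the relevant comparison correlations:
ASC (methods 1·2): 0.56 vs {0.33, 0.40, 0.11, 0.23} → pass.
ASC (methods 1·3): 0.44 vs {0.33, 0.36, 0.11, 0.14} → pass.
ASC (methods 2·3): 0.50 vs {0.40, 0.36, 0.23, 0.14} → pass.
PS (methods 1·2): 0.37 vs {0.33, 0.40, 0.15, 0.50} → fail.
PS (methods 1·3): 0.34 vs {0.33, 0.36, 0.15, 0.40} → fail.
PS (methods 2·3): 0.45 vs {0.40, 0.36, 0.50, 0.40} → fail.
AA (methods 1·2): 0.44 vs {0.11, 0.23, 0.15, 0.50} → fail.
AA (methods 1·3): 0.33 vs {0.11, 0.14, 0.15, 0.40} → fail.
AA (methods 2·3): 0.56 vs {0.23, 0.14, 0.50, 0.40} → pass.
5 of 9 fail.

5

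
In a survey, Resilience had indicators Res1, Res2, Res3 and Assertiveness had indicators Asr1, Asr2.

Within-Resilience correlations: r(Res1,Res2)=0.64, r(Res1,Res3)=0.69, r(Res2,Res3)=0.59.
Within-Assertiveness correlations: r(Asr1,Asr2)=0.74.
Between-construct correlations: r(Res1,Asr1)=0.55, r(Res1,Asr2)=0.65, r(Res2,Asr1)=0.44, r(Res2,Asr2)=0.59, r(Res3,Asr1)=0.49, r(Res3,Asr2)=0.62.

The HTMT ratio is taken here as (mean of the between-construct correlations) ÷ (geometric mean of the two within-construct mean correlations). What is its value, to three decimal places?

0.809

Mean between = 3.34/6 = 0.5567.
Mean within-Res = 1.92/3 = 0.6400; mean within-Asr = 0.74/1 = 0.7400.
Geometric mean = √(0.6400 × 0.7400) = 0.6882.
HTMT = 0.5567 / 0.6882 = 0.809.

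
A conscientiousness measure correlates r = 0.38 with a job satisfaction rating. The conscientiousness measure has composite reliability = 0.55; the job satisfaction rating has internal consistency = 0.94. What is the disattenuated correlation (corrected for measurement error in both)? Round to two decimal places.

r_true = r_obs / √(r_xx · r_yy) = 0.38 / √(0.55 × 0.94) = 0.38 / √0.5170 = 0.38 / 0.7190 ≈ 0.53.

0.53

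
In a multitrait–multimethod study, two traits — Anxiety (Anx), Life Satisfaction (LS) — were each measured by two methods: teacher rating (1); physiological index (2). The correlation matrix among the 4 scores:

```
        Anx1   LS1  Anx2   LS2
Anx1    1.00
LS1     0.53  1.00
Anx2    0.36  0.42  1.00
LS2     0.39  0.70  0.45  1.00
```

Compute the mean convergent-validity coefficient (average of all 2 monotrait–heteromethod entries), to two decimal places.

Convergent values: 0.36, 0.70; mean = 1.06/2 = 0.53.

0.53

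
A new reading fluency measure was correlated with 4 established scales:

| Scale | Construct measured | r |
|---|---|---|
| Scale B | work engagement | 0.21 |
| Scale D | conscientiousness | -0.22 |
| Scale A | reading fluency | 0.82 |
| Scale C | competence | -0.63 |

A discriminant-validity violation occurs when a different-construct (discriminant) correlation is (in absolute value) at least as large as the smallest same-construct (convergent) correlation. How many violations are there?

0

Convergent (same construct = reading fluency): Scale A.
Smallest convergent = 0.82. Discriminant |r|: 0.21, 0.22, 0.63; count ≥ 0.82 → 0.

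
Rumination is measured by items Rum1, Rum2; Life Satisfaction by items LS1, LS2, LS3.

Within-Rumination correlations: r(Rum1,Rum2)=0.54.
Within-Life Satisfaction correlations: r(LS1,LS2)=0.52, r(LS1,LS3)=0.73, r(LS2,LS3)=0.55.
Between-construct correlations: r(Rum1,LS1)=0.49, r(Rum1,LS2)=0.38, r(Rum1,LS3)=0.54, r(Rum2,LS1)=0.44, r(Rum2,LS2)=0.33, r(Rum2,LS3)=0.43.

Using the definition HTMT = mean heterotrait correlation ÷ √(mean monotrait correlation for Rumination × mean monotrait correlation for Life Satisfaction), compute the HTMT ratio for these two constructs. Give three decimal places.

Between-construct mean = 2.61/6 = 0.4350.
Mean within-Rum = 0.54/1 = 0.5400; mean within-LS = 1.80/3 = 0.6000.
Geometric mean = √(0.5400 × 0.6000) = 0.5692.
HTMT = 0.4350 / 0.5692 = 0.764.

0.764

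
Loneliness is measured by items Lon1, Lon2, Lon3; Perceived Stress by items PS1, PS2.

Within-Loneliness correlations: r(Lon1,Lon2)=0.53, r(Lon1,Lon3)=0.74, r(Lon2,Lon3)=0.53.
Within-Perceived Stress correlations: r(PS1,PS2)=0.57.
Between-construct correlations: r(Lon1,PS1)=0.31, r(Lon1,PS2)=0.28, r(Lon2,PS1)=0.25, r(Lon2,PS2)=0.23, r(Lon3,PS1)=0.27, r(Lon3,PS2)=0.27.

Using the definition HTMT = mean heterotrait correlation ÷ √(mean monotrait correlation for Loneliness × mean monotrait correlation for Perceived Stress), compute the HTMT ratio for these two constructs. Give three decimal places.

0.459

Mean heterotrait r = 1.61/6 = 0.2683.
Mean within-Lon = 1.80/3 = 0.6000; mean within-PS = 0.57/1 = 0.5700.
Geometric mean = √(0.6000 × 0.5700) = 0.5848.
HTMT = 0.2683 / 0.5848 = 0.459.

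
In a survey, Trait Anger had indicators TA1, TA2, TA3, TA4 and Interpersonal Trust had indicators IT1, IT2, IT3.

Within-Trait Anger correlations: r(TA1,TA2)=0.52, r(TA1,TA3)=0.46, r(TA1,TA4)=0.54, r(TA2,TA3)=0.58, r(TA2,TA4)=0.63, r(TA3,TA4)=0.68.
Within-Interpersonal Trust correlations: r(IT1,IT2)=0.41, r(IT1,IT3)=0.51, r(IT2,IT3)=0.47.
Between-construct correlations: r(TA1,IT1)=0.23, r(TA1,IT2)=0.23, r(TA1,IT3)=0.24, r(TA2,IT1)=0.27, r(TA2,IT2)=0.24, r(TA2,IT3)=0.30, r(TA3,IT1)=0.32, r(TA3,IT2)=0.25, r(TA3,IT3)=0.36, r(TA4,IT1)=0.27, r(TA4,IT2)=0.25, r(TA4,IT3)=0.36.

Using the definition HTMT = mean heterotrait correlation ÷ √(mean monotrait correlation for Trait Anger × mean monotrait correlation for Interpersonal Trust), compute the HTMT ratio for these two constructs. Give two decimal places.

0.54

Mean between = 3.32/12 = 0.2767.
Mean within-TA = 3.41/6 = 0.5683; mean within-IT = 1.39/3 = 0.4633.
Geometric mean = √(0.5683 × 0.4633) = 0.5131.
HTMT = 0.2767 / 0.5131 = 0.54.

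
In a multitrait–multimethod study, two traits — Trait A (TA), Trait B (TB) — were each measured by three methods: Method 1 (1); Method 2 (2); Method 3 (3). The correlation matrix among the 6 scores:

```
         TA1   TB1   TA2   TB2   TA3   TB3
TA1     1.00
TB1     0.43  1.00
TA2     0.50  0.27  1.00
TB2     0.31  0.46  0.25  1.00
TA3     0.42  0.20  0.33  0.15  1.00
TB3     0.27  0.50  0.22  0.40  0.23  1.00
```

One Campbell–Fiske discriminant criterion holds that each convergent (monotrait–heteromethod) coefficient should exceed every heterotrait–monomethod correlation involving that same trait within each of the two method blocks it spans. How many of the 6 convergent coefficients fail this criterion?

1

Checking each validity diagonal entry against its comparison values:
TA (methods 1·2): 0.50 vs {0.43, 0.25} → pass.
TA (methods 1·3): 0.42 vs {0.43, 0.23} → fail.
TA (methods 2·3): 0.33 vs {0.25, 0.23} → pass.
TB (methods 1·2): 0.46 vs {0.43, 0.25} → pass.
TB (methods 1·3): 0.50 vs {0.43, 0.23} → pass.
TB (methods 2·3): 0.40 vs {0.25, 0.23} → pass.
1 of 6 fail.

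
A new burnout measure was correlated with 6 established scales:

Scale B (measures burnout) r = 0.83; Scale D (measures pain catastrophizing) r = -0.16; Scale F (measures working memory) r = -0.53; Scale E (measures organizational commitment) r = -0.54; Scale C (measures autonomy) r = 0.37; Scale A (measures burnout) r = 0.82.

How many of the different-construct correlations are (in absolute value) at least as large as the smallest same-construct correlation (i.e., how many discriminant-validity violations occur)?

0

Convergent (same construct = burnout): Scale B, Scale A.
Smallest convergent = 0.82. Discriminant |r|: 0.16, 0.53, 0.54, 0.37; count ≥ 0.82 → 0.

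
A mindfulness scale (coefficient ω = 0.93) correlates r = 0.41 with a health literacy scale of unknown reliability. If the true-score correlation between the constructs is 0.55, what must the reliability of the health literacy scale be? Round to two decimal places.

0.60

r_true = r_obs / √(r_xx · r_yy) ⇒ 0.55 = 0.41 / √(0.93 · r_yy).
√(0.93 · r_yy) = 0.41 / 0.55 = 0.7455; 0.93 · r_yy = 0.5558; r_yy = 0.5558 / 0.93 ≈ 0.60.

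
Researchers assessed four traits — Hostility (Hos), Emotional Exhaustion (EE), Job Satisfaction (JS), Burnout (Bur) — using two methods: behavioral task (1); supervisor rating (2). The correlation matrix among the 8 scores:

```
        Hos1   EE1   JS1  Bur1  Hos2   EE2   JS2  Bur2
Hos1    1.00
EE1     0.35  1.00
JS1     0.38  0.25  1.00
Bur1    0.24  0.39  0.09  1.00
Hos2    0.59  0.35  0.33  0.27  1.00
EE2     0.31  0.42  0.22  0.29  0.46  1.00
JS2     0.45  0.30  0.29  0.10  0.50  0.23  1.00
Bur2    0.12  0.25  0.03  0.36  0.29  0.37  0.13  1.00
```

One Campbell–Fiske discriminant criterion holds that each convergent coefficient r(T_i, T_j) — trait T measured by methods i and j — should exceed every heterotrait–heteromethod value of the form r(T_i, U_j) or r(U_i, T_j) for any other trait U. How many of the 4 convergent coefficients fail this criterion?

Convergent coefficients and their comparison sets:
Hos (methods 1·2): 0.59 vs {0.31, 0.35, 0.45, 0.33, 0.12, 0.27} → pass.
EE (methods 1·2): 0.42 vs {0.35, 0.31, 0.30, 0.22, 0.25, 0.29} → pass.
JS (methods 1·2): 0.29 vs {0.33, 0.45, 0.22, 0.30, 0.03, 0.10} → fail.
Bur (methods 1·2): 0.36 vs {0.27, 0.12, 0.29, 0.25, 0.10, 0.03} → pass.
1 of 4 fail.

1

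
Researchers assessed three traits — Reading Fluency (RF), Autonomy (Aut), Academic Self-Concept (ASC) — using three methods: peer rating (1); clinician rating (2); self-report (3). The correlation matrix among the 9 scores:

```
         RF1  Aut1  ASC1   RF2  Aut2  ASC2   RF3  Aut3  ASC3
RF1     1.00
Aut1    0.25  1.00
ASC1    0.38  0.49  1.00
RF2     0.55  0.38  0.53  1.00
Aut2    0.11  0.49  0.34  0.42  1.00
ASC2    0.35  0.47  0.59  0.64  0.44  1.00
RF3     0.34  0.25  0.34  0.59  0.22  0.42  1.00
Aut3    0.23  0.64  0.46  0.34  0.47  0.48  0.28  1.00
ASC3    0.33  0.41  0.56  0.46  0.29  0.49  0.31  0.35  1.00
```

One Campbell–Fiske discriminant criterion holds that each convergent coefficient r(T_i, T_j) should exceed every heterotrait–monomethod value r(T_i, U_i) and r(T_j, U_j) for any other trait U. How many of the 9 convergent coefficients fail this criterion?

6

Checking each validity diagonal entry against its comparison values:
RF (methods 1·2): 0.55 vs {0.25, 0.42, 0.38, 0.64} → fail.
RF (methods 1·3): 0.34 vs {0.25, 0.28, 0.38, 0.31} → fail.
RF (methods 2·3): 0.59 vs {0.42, 0.28, 0.64, 0.31} → fail.
Aut (methods 1·2): 0.49 vs {0.25, 0.42, 0.49, 0.44} → fail.
Aut (methods 1·3): 0.64 vs {0.25, 0.28, 0.49, 0.35} → pass.
Aut (methods 2·3): 0.47 vs {0.42, 0.28, 0.44, 0.35} → pass.
ASC (methods 1·2): 0.59 vs {0.38, 0.64, 0.49, 0.44} → fail.
ASC (methods 1·3): 0.56 vs {0.38, 0.31, 0.49, 0.35} → pass.
ASC (methods 2·3): 0.49 vs {0.64, 0.31, 0.44, 0.35} → fail.
6 of 9 fail.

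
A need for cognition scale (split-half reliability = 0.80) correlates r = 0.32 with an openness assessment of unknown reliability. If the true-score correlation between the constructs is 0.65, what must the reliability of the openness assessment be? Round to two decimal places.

0.30

r_true = r_obs / √(r_xx · r_yy) ⇒ 0.65 = 0.32 / √(0.80 · r_yy).
√(0.80 · r_yy) = 0.32 / 0.65 = 0.4923; 0.80 · r_yy = 0.2424; r_yy = 0.2424 / 0.80 ≈ 0.30.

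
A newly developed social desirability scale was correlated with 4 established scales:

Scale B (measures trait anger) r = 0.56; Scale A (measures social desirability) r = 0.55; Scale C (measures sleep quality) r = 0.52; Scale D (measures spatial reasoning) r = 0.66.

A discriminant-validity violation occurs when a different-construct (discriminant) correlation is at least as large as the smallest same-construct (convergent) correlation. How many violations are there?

2

Convergent (same construct = social desirability): Scale A.
Smallest convergent = 0.55. Discriminant values: 0.56, 0.52, 0.66; count ≥ 0.55 → 2.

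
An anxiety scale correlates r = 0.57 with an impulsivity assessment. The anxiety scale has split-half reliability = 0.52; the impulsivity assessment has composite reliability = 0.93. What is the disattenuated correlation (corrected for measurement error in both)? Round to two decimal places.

r_true = r_obs / √(r_xx · r_yy) = 0.57 / √(0.52 × 0.93) = 0.57 / √0.4836 = 0.57 / 0.6954 ≈ 0.82.

0.82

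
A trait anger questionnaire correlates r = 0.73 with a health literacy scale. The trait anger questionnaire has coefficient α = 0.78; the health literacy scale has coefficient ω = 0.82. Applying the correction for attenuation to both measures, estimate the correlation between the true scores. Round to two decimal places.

0.91

r_true = r_obs / √(r_xx · r_yy) = 0.73 / √(0.78 × 0.82) = 0.73 / √0.6396 = 0.73 / 0.7997 ≈ 0.91.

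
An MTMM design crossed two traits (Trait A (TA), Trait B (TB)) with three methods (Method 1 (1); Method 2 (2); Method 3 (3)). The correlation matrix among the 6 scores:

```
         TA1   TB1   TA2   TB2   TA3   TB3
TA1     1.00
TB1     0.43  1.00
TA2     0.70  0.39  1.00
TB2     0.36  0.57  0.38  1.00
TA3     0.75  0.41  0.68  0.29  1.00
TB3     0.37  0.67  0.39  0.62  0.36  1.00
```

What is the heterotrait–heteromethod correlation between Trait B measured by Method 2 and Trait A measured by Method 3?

0.29

Different traits and methods: r(TB2, TA3) = 0.29.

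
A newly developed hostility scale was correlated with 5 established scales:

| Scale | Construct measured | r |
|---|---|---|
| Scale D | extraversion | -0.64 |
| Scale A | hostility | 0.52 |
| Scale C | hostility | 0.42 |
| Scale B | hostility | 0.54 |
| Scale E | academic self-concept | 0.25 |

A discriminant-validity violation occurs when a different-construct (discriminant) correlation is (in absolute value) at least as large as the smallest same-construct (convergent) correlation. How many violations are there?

Convergent (same construct = hostility): Scale A, Scale C, Scale B.
Smallest convergent = 0.42. Discriminant |r|: 0.64, 0.25; count ≥ 0.42 → 1.

1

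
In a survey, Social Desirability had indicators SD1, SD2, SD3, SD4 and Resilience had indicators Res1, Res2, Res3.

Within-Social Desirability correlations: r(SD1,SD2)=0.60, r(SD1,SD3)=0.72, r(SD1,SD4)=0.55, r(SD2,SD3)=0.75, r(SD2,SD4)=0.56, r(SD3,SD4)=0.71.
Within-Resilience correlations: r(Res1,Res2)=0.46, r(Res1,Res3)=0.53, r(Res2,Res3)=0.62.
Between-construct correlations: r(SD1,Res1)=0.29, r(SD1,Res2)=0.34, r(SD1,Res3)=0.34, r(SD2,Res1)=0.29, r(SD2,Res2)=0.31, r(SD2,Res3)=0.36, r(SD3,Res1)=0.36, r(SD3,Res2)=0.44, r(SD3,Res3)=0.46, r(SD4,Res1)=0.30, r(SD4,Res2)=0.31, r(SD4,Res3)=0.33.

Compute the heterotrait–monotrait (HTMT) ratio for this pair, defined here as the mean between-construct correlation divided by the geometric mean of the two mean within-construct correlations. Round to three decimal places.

Between-construct mean = 4.13/12 = 0.3442.
Mean within-SD = 3.89/6 = 0.6483; mean within-Res = 1.61/3 = 0.5367.
Geometric mean = √(0.6483 × 0.5367) = 0.5899.
HTMT = 0.3442 / 0.5899 = 0.583.

0.583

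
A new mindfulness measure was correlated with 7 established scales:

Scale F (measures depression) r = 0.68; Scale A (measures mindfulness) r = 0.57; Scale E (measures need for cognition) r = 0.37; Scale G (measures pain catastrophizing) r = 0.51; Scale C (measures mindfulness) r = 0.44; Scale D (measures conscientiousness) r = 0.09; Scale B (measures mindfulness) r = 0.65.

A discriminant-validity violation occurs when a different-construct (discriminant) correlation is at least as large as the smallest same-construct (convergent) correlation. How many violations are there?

Convergent (same construct = mindfulness): Scale A, Scale C, Scale B.
Smallest convergent = 0.44. Discriminant values: 0.68, 0.37, 0.51, 0.09; count ≥ 0.44 → 2.

2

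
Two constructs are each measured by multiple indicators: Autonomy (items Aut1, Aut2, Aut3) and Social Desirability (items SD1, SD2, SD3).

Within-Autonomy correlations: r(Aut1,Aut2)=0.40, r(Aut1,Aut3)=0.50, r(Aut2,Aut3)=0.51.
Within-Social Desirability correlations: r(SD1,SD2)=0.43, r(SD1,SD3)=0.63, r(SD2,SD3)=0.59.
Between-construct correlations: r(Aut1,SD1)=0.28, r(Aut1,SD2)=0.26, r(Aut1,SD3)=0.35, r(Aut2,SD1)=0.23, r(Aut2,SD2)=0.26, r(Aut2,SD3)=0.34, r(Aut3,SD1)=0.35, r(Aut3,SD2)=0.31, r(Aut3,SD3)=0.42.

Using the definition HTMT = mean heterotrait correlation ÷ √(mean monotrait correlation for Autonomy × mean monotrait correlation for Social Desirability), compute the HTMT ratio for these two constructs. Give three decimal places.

Mean heterotrait r = 2.80/9 = 0.3111.
Mean within-Aut = 1.41/3 = 0.4700; mean within-SD = 1.65/3 = 0.5500.
Geometric mean = √(0.4700 × 0.5500) = 0.5084.
HTMT = 0.3111 / 0.5084 = 0.612.

0.612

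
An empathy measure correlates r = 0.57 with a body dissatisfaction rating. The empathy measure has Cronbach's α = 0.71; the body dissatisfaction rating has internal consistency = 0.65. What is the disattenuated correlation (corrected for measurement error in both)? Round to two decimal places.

r_true = r_obs / √(r_xx · r_yy) = 0.57 / √(0.71 × 0.65) = 0.57 / √0.4615 = 0.57 / 0.6793 ≈ 0.84.

0.84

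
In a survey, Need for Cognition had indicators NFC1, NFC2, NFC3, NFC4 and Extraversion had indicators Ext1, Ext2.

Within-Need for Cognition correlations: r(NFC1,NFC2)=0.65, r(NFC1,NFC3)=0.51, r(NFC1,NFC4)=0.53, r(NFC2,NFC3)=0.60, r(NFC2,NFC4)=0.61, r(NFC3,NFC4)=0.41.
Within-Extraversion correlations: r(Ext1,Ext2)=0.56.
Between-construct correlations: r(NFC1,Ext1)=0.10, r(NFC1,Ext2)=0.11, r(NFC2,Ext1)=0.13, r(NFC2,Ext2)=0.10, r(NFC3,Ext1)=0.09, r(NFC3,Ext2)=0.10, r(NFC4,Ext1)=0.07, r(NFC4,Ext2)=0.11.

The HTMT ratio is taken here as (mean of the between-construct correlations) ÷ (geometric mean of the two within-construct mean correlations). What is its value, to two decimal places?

Mean heterotrait r = 0.81/8 = 0.1013.
Mean within-NFC = 3.31/6 = 0.5517; mean within-Ext = 0.56/1 = 0.5600.
Geometric mean = √(0.5517 × 0.5600) = 0.5558.
HTMT = 0.1013 / 0.5558 = 0.18.

0.18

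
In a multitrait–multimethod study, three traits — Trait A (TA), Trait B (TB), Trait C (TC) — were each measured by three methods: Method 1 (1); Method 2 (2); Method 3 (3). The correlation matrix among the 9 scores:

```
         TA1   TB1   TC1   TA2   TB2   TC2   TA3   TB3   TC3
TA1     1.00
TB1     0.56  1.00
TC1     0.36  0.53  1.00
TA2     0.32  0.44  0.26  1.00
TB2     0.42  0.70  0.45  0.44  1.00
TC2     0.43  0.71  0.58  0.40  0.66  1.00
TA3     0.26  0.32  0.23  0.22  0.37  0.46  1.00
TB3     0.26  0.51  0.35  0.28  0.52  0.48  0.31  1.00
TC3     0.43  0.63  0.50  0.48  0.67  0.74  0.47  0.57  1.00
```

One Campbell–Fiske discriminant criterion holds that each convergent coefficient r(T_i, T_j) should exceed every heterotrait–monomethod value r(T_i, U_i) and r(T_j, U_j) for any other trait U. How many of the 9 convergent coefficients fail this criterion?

7

Convergent coefficients and their comparison sets:
TA (methods 1·2): 0.32 vs {0.56, 0.44, 0.36, 0.40} → fail.
TA (methods 1·3): 0.26 vs {0.56, 0.31, 0.36, 0.47} → fail.
TA (methods 2·3): 0.22 vs {0.44, 0.31, 0.40, 0.47} → fail.
TB (methods 1·2): 0.70 vs {0.56, 0.44, 0.53, 0.66} → pass.
TB (methods 1·3): 0.51 vs {0.56, 0.31, 0.53, 0.57} → fail.
TB (methods 2·3): 0.52 vs {0.44, 0.31, 0.66, 0.57} → fail.
TC (methods 1·2): 0.58 vs {0.36, 0.40, 0.53, 0.66} → fail.
TC (methods 1·3): 0.50 vs {0.36, 0.47, 0.53, 0.57} → fail.
TC (methods 2·3): 0.74 vs {0.40, 0.47, 0.66, 0.57} → pass.
7 of 9 fail.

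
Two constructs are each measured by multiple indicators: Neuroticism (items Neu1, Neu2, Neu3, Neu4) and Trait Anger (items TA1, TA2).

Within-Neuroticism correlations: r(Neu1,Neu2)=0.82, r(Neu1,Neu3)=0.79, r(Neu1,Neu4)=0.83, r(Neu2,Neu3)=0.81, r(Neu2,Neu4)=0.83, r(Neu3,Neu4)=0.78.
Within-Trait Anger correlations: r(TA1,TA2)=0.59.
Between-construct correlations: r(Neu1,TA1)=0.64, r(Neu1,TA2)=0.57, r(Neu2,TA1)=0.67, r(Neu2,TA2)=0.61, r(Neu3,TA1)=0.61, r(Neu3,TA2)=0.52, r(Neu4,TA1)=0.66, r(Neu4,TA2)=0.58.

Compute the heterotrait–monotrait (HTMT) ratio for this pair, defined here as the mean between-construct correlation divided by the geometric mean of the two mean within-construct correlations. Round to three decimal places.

0.879

Mean heterotrait r = 4.86/8 = 0.6075.
Mean within-Neu = 4.86/6 = 0.8100; mean within-TA = 0.59/1 = 0.5900.
Geometric mean = √(0.8100 × 0.5900) = 0.6913.
HTMT = 0.6075 / 0.6913 = 0.879.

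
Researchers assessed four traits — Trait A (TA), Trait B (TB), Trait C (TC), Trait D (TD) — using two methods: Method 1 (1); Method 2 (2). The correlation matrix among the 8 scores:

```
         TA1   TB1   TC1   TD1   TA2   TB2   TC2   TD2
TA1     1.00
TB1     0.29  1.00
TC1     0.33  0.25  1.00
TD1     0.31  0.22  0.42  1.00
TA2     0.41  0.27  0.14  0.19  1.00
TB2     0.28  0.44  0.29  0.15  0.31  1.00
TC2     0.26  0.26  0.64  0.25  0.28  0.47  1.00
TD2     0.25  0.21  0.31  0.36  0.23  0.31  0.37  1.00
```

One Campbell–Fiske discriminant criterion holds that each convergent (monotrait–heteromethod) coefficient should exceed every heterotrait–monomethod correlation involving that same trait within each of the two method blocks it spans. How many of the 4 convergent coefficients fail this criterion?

2

Each convergent coefficient versus the relevant comparison correlations:
TA (methods 1·2): 0.41 vs {0.29, 0.31, 0.33, 0.28, 0.31, 0.23} → pass.
TB (methods 1·2): 0.44 vs {0.29, 0.31, 0.25, 0.47, 0.22, 0.31} → fail.
TC (methods 1·2): 0.64 vs {0.33, 0.28, 0.25, 0.47, 0.42, 0.37} → pass.
TD (methods 1·2): 0.36 vs {0.31, 0.23, 0.22, 0.31, 0.42, 0.37} → fail.
2 of 4 fail.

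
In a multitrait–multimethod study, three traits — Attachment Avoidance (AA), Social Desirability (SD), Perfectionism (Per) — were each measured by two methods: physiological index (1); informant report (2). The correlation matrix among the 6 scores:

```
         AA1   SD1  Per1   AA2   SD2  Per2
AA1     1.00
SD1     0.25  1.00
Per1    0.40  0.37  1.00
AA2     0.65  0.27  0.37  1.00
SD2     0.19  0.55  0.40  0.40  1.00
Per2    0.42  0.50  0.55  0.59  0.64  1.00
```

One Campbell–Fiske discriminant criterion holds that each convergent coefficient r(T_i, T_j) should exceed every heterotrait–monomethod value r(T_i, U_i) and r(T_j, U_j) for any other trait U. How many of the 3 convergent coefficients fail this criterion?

Each convergent coefficient versus the relevant comparison correlations:
AA (methods 1·2): 0.65 vs {0.25, 0.40, 0.40, 0.59} → pass.
SD (methods 1·2): 0.55 vs {0.25, 0.40, 0.37, 0.64} → fail.
Per (methods 1·2): 0.55 vs {0.40, 0.59, 0.37, 0.64} → fail.
2 of 3 fail.

2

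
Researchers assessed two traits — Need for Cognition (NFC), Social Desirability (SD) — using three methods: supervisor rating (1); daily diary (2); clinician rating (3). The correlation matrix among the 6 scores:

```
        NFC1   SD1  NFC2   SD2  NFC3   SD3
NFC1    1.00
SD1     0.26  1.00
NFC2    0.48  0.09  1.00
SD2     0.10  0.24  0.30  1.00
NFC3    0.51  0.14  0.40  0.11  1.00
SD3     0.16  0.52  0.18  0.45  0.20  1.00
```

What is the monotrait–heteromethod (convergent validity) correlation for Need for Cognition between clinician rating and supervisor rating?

Same trait (NFC), different methods: r(NFC3, NFC1) = 0.51.

0.51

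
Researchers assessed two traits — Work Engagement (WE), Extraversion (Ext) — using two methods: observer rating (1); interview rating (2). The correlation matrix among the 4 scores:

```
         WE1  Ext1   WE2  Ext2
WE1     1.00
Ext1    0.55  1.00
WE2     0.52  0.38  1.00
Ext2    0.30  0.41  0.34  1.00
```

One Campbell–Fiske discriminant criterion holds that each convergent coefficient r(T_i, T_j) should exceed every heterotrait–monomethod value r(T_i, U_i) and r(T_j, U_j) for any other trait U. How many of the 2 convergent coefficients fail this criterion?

2

Checking each validity diagonal entry against its comparison values:
WE (methods 1·2): 0.52 vs {0.55, 0.34} → fail.
Ext (methods 1·2): 0.41 vs {0.55, 0.34} → fail.
2 of 2 fail.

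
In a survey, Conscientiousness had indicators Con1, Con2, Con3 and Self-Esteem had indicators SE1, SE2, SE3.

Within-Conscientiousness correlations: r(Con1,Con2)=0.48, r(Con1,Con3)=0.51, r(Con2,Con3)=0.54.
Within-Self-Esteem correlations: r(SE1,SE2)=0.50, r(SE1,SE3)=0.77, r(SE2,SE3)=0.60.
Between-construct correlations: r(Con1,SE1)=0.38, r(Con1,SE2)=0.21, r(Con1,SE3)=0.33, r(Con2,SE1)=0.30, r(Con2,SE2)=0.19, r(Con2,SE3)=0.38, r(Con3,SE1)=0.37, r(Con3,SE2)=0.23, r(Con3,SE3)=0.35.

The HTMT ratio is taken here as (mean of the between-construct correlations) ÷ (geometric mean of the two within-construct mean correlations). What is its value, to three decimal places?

Between-construct mean = 2.74/9 = 0.3044.
Mean within-Con = 1.53/3 = 0.5100; mean within-SE = 1.87/3 = 0.6233.
Geometric mean = √(0.5100 × 0.6233) = 0.5638.
HTMT = 0.3044 / 0.5638 = 0.540.

0.540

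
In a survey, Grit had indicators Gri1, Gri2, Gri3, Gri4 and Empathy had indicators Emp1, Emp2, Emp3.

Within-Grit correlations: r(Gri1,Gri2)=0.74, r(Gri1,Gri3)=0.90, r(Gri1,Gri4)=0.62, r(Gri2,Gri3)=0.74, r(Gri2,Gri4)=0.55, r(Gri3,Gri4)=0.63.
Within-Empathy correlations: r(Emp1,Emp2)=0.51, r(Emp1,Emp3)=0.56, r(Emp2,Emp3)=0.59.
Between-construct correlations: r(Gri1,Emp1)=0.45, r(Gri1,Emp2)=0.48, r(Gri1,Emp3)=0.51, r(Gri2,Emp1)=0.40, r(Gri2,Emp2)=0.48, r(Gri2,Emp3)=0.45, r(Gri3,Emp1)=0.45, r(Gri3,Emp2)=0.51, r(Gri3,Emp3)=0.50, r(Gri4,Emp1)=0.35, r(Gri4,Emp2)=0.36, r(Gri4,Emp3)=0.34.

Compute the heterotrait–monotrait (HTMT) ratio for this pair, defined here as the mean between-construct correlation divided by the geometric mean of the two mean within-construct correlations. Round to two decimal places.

Between-construct mean = 5.28/12 = 0.4400.
Mean within-Gri = 4.18/6 = 0.6967; mean within-Emp = 1.66/3 = 0.5533.
Geometric mean = √(0.6967 × 0.5533) = 0.6209.
HTMT = 0.4400 / 0.6209 = 0.71.

0.71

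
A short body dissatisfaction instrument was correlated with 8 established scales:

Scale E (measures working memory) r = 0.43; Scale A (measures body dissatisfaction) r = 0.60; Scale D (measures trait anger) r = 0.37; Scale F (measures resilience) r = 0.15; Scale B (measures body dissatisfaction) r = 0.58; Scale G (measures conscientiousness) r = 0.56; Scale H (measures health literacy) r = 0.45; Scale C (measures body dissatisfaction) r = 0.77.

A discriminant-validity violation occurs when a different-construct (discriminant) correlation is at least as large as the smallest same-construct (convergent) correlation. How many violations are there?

Convergent (same construct = body dissatisfaction): Scale A, Scale B, Scale C.
Smallest convergent = 0.58. Discriminant values: 0.43, 0.37, 0.15, 0.56, 0.45; count ≥ 0.58 → 0.

0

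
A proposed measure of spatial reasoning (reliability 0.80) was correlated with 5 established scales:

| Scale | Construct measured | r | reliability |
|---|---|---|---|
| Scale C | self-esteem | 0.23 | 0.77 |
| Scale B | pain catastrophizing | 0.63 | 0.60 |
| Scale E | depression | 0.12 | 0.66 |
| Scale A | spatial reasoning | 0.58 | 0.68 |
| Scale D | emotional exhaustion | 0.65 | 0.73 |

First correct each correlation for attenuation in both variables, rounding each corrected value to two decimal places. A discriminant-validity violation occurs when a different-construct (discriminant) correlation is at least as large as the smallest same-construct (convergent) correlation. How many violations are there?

2

Disattenuated r (r / √(r_scale · r_new)):
  Scale C (disc): 0.23 / √(0.77·0.80) = 0.29
  Scale B (disc): 0.63 / √(0.60·0.80) = 0.91
  Scale E (disc): 0.12 / √(0.66·0.80) = 0.17
  Scale A (conv): 0.58 / √(0.68·0.80) = 0.79
  Scale D (disc): 0.65 / √(0.73·0.80) = 0.85
Smallest convergent = 0.79. Discriminant values: 0.29, 0.91, 0.17, 0.85; count ≥ 0.79 → 2.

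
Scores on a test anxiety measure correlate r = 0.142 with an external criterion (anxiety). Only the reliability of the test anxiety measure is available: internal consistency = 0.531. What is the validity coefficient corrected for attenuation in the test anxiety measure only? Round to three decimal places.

0.195

Single correction: r_c = r_obs / √r_xx = 0.142 / √0.531 = 0.142 / 0.7287 ≈ 0.195.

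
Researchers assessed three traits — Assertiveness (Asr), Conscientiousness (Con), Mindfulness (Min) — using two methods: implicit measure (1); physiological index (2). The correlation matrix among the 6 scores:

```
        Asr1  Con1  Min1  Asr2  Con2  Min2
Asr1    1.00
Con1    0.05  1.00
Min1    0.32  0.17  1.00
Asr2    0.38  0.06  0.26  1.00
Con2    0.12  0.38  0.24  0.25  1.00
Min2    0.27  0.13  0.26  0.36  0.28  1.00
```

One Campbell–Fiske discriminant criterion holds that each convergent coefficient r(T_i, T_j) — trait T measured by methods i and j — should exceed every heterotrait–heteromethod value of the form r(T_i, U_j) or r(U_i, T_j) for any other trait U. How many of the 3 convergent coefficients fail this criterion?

1

Each convergent coefficient versus the relevant comparison correlations:
Asr (methods 1·2): 0.38 vs {0.12, 0.06, 0.27, 0.26} → pass.
Con (methods 1·2): 0.38 vs {0.06, 0.12, 0.13, 0.24} → pass.
Min (methods 1·2): 0.26 vs {0.26, 0.27, 0.24, 0.13} → fail.
1 of 3 fail.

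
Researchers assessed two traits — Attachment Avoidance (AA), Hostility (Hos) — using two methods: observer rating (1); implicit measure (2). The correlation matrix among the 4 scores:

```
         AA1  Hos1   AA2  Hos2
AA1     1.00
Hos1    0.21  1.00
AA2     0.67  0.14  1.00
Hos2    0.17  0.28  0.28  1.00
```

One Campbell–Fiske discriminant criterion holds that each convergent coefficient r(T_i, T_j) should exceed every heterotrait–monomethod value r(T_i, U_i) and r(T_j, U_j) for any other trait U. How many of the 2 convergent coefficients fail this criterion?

1

Checking each validity diagonal entry against its comparison values:
AA (methods 1·2): 0.67 vs {0.21, 0.28} → pass.
Hos (methods 1·2): 0.28 vs {0.21, 0.28} → fail.
1 of 2 fail.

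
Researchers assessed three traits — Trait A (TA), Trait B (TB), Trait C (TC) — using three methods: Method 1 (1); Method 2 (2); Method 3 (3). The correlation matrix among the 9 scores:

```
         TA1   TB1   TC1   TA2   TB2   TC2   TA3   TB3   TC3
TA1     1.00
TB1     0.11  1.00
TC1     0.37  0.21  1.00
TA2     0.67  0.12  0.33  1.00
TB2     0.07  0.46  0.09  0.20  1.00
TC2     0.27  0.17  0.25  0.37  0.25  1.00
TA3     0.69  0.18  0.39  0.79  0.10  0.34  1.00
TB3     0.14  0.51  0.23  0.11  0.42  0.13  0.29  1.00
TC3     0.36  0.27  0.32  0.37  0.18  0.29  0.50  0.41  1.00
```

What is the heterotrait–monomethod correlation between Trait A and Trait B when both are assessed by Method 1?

0.11

Different traits, same method: r(TA1, TB1) = 0.11.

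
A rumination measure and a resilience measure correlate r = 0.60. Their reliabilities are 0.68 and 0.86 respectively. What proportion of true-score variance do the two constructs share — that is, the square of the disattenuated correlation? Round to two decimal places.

Disattenuated r = 0.60 / √(0.68 × 0.86) = 0.60 / 0.7647 = 0.7846.
Shared true-score variance = 0.7846² = 0.6156 ≈ 0.62.

0.62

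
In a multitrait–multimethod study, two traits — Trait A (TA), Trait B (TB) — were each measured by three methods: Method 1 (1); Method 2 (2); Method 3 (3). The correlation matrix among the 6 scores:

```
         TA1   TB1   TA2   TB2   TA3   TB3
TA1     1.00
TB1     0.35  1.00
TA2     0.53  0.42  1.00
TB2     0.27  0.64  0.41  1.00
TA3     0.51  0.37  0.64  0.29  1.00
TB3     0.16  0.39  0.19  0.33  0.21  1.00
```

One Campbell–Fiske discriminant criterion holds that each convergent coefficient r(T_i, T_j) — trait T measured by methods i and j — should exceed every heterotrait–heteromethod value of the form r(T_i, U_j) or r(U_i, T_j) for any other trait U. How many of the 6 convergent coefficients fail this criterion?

Convergent coefficients and their comparison sets:
TA (methods 1·2): 0.53 vs {0.27, 0.42} → pass.
TA (methods 1·3): 0.51 vs {0.16, 0.37} → pass.
TA (methods 2·3): 0.64 vs {0.19, 0.29} → pass.
TB (methods 1·2): 0.64 vs {0.42, 0.27} → pass.
TB (methods 1·3): 0.39 vs {0.37, 0.16} → pass.
TB (methods 2·3): 0.33 vs {0.29, 0.19} → pass.
0 of 6 fail.

0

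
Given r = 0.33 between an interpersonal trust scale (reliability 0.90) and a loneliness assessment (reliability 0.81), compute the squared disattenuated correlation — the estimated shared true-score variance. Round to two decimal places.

0.15

Disattenuated r = 0.33 / √(0.90 × 0.81) = 0.33 / 0.8538 = 0.3865.
Shared true-score variance = 0.3865² = 0.1494 ≈ 0.15.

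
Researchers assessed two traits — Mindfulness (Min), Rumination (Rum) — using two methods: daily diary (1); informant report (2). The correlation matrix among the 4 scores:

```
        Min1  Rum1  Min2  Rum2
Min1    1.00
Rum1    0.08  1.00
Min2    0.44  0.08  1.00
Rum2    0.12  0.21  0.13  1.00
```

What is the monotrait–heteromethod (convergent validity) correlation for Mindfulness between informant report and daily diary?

Same trait (Min), different methods: r(Min2, Min1) = 0.44.

0.44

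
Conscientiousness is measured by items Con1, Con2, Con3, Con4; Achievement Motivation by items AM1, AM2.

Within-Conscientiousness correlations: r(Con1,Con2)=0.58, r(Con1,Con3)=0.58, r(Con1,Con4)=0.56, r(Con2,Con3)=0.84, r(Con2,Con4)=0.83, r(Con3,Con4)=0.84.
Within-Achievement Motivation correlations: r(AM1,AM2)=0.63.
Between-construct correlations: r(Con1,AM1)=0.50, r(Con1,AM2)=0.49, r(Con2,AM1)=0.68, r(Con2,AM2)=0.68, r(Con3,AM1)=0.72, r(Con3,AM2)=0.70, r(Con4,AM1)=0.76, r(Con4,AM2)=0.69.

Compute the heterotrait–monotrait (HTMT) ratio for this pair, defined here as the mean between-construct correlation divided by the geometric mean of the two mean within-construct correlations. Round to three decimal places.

0.979

Between-construct mean = 5.22/8 = 0.6525.
Mean within-Con = 4.23/6 = 0.7050; mean within-AM = 0.63/1 = 0.6300.
Geometric mean = √(0.7050 × 0.6300) = 0.6664.
HTMT = 0.6525 / 0.6664 = 0.979.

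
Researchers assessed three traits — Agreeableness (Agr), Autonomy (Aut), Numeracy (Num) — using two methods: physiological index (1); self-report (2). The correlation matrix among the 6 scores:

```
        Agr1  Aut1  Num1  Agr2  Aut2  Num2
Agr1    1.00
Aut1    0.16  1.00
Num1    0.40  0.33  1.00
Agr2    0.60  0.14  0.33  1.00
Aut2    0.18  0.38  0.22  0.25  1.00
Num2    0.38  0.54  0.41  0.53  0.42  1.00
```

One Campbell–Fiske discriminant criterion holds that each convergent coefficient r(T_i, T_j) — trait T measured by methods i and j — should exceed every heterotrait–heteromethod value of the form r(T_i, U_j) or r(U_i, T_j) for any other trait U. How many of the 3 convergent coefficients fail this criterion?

2

Convergent coefficients and their comparison sets:
Agr (methods 1·2): 0.60 vs {0.18, 0.14, 0.38, 0.33} → pass.
Aut (methods 1·2): 0.38 vs {0.14, 0.18, 0.54, 0.22} → fail.
Num (methods 1·2): 0.41 vs {0.33, 0.38, 0.22, 0.54} → fail.
2 of 3 fail.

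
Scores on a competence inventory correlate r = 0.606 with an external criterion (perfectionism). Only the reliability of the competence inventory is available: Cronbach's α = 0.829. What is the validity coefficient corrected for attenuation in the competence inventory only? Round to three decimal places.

0.666

Single correction: r_c = r_obs / √r_xx = 0.606 / √0.829 = 0.606 / 0.9105 ≈ 0.666.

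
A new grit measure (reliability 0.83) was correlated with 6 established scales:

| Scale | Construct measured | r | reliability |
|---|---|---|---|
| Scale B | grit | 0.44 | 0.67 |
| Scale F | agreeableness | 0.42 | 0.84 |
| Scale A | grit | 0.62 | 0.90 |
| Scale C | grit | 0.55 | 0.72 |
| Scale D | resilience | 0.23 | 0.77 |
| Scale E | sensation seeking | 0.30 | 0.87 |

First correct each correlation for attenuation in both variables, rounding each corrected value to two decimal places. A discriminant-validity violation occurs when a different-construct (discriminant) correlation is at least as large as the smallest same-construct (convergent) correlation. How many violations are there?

0

Disattenuated r (r / √(r_scale · r_new)):
  Scale B (conv): 0.44 / √(0.67·0.83) = 0.59
  Scale F (disc): 0.42 / √(0.84·0.83) = 0.50
  Scale A (conv): 0.62 / √(0.90·0.83) = 0.72
  Scale C (conv): 0.55 / √(0.72·0.83) = 0.71
  Scale D (disc): 0.23 / √(0.77·0.83) = 0.29
  Scale E (disc): 0.30 / √(0.87·0.83) = 0.35
Smallest convergent = 0.59. Discriminant values: 0.50, 0.29, 0.35; count ≥ 0.59 → 0.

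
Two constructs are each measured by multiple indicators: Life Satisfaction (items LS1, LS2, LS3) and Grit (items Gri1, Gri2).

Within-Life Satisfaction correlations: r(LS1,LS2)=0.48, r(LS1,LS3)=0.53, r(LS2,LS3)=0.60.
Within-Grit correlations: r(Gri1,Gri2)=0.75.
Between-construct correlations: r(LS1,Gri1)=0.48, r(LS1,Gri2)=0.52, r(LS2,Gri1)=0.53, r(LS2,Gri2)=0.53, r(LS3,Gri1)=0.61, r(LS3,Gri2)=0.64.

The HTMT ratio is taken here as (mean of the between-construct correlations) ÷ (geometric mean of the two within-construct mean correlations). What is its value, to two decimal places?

0.87

Mean between = 3.31/6 = 0.5517.
Mean within-LS = 1.61/3 = 0.5367; mean within-Gri = 0.75/1 = 0.7500.
Geometric mean = √(0.5367 × 0.7500) = 0.6344.
HTMT = 0.5517 / 0.6344 = 0.87.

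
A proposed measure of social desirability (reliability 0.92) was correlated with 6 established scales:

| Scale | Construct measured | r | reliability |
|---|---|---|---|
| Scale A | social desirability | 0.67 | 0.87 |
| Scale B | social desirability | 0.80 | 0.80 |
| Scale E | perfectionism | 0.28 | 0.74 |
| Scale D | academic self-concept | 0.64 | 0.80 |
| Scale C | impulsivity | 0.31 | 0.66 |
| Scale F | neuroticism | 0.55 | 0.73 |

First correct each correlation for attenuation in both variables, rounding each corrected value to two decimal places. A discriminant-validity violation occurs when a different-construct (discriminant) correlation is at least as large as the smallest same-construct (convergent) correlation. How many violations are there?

Disattenuated r (r / √(r_scale · r_new)):
  Scale A (conv): 0.67 / √(0.87·0.92) = 0.75
  Scale B (conv): 0.80 / √(0.80·0.92) = 0.93
  Scale E (disc): 0.28 / √(0.74·0.92) = 0.34
  Scale D (disc): 0.64 / √(0.80·0.92) = 0.75
  Scale C (disc): 0.31 / √(0.66·0.92) = 0.40
  Scale F (disc): 0.55 / √(0.73·0.92) = 0.67
Smallest convergent = 0.75. Discriminant values: 0.34, 0.75, 0.40, 0.67; count ≥ 0.75 → 1.

1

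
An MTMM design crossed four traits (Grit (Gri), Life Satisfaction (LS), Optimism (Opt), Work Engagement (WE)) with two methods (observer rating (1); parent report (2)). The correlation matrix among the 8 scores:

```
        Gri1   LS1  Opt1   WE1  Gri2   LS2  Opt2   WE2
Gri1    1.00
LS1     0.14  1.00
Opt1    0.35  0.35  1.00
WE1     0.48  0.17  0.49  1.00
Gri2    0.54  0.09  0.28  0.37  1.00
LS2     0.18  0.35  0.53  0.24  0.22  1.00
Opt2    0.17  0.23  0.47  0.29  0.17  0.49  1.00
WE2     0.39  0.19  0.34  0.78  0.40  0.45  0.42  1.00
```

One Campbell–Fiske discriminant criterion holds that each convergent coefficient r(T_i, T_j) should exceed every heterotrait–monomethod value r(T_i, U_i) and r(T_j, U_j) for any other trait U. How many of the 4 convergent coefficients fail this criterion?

2

Checking each validity diagonal entry against its comparison values:
Gri (methods 1·2): 0.54 vs {0.14, 0.22, 0.35, 0.17, 0.48, 0.40} → pass.
LS (methods 1·2): 0.35 vs {0.14, 0.22, 0.35, 0.49, 0.17, 0.45} → fail.
Opt (methods 1·2): 0.47 vs {0.35, 0.17, 0.35, 0.49, 0.49, 0.42} → fail.
WE (methods 1·2): 0.78 vs {0.48, 0.40, 0.17, 0.45, 0.49, 0.42} → pass.
2 of 4 fail.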